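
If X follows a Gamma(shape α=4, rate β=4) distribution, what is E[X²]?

Using the identity E[X²] = Var(X) + (E[X])²:
E[X] = 1
Var(X) = \frac{1}{4}
E[X²] = \frac{1}{4} + (1)²
= \frac{5}{4}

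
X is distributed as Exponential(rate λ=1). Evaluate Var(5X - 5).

For X ~ Exponential(rate λ=1):
Var(X) = 1
Var(5X - 5) = (5)² × Var(X) = 25 × 1 = 25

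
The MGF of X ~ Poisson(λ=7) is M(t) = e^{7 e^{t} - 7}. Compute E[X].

To find E[X], compute M^(1)(0):
M^(1)(t) = 7 e^{t} e^{7 e^{t} - 7}
M^(1)(0) = 7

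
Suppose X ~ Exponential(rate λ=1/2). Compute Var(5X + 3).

For X ~ Exponential(rate λ=1/2):
Var(X) = 4
Var(5X + 3) = (5)² × Var(X) = 25 × 4 = 100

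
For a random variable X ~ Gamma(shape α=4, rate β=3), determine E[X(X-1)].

E[X(X-1)] = E[X² - X] = E[X²] - E[X]
E[X] = \frac{4}{3}
E[X²] = Var(X) + (E[X])² = \frac{4}{9} + (\frac{4}{3})² = \frac{20}{9}
E[X(X-1)] = \frac{20}{9} - \frac{4}{3} = \frac{8}{9}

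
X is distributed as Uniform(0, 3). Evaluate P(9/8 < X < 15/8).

P(9/8 < X < 15/8) = ∫_{9/8}^{15/8} f(x) dx
where f(x) = \frac{1}{3}
= \frac{1}{4}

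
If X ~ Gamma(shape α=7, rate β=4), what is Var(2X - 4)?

For X ~ Gamma(shape α=7, rate β=4):
Var(X) = \frac{7}{16}
Var(2X - 4) = (2)² × Var(X) = 4 × \frac{7}{16} = \frac{7}{4}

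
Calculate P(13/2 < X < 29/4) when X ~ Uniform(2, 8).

P(13/2 < X < 29/4) = ∫_{13/2}^{29/4} f(x) dx
where f(x) = \frac{1}{6}
= \frac{1}{8}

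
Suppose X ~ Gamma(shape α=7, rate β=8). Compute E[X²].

Using the identity E[X²] = Var(X) + (E[X])²:
E[X] = \frac{7}{8}
Var(X) = \frac{7}{64}
E[X²] = \frac{7}{64} + (\frac{7}{8})²
= \frac{7}{8}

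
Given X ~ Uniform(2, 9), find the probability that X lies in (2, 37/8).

P(2 < X < 37/8) = ∫_{2}^{37/8} f(x) dx
where f(x) = \frac{1}{7}
= \frac{3}{8}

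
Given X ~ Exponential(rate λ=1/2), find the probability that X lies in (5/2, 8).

P(5/2 < X < 8) = ∫_{5/2}^{8} f(x) dx
where f(x) = \frac{e^{- \frac{x}{2}}}{2}
= - \frac{1}{e^{4}} + e^{- \frac{5}{4}}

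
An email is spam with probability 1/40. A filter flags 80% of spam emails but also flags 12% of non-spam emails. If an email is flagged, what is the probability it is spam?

Let D = the rare event, + = positive/flagged.
P(D) = 1/40
P(+|D) = 80/100 = 4/5
P(+|D') = 12/100 = 3/25
P(+) = P(+|D)P(D) + P(+|D')P(D')
     = \frac{4}{5} × \frac{1}{40} + \frac{3}{25} × \frac{39}{40}
     = \frac{137}{1000}
P(D|+) = P(+|D)P(D)/P(+) = \frac{20}{137}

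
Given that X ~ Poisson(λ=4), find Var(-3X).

For X ~ Poisson(λ=4):
Var(X) = 4
Var(-3X) = (-3)² × Var(X) = 9 × 4 = 36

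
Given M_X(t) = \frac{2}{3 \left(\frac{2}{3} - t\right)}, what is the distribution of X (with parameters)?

The MGF M(t) = \frac{2}{3 \left(\frac{2}{3} - t\right)} is the standard form for the Exponential distribution.
Comparing with the known MGF formula identifies: Exponential(rate λ=2/3)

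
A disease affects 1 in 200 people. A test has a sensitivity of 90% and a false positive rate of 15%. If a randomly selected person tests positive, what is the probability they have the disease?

Let D = the rare event, + = positive/flagged.
P(D) = 1/200
P(+|D) = 90/100 = 9/10
P(+|D') = 15/100 = 3/20
P(+) = P(+|D)P(D) + P(+|D')P(D')
     = \frac{9}{10} × \frac{1}{200} + \frac{3}{20} × \frac{199}{200}
     = \frac{123}{800}
P(D|+) = P(+|D)P(D)/P(+) = \frac{6}{205}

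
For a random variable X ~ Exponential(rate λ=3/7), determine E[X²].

Using the identity E[X²] = Var(X) + (E[X])²:
E[X] = \frac{7}{3}
Var(X) = \frac{49}{9}
E[X²] = \frac{49}{9} + (\frac{7}{3})²
= \frac{98}{9}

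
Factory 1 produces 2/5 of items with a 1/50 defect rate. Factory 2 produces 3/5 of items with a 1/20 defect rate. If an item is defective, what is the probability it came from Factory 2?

Using Bayes' theorem:
P(F1) = 2/5, P(D|F1) = 1/50
P(F2) = 3/5, P(D|F2) = 1/20
P(D) = P(D|F1)P(F1) + P(D|F2)P(F2)
     = \frac{19}{500}
P(F2|D) = P(D|F2)P(F2) / P(D)
= \frac{15}{19}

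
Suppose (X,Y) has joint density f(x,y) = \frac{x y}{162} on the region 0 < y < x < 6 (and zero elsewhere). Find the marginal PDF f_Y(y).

f_Y(y) = ∫_y^6 \frac{x y}{162} dx = \frac{y \left(36 - y^{2}\right)}{324}
for 0 < y < 6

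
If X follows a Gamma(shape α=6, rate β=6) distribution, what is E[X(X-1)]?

E[X(X-1)] = E[X² - X] = E[X²] - E[X]
E[X] = 1
E[X²] = Var(X) + (E[X])² = \frac{1}{6} + (1)² = \frac{7}{6}
E[X(X-1)] = \frac{7}{6} - 1 = \frac{1}{6}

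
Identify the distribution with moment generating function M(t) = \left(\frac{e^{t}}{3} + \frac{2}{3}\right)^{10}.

The MGF M(t) = \left(\frac{e^{t}}{3} + \frac{2}{3}\right)^{10} is the standard form for the Binomial distribution.
Comparing with the known MGF formula identifies: Binomial(n=10, p=1/3)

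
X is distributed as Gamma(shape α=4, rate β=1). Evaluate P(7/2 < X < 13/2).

P(7/2 < X < 13/2) = ∫_{7/2}^{13/2} f(x) dx
where f(x) = \frac{x^{3} e^{- x}}{6}
= \frac{-3571 + 853 e^{3}}{48 e^{\frac{13}{2}}}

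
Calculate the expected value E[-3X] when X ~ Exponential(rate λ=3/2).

For X ~ Exponential(rate λ=3/2):
E[X] = \frac{2}{3}
E[-3X] = -3 × E[X] + 0 = -2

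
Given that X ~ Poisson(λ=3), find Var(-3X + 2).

For X ~ Poisson(λ=3):
Var(X) = 3
Var(-3X + 2) = (-3)² × Var(X) = 9 × 3 = 27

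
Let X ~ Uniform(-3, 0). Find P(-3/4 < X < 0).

P(-3/4 < X < 0) = ∫_{-3/4}^{0} f(x) dx
where f(x) = \frac{1}{3}
= \frac{1}{4}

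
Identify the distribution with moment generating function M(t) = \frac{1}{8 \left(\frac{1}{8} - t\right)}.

The MGF M(t) = \frac{1}{8 \left(\frac{1}{8} - t\right)} is the standard form for the Exponential distribution.
Comparing with the known MGF formula identifies: Exponential(rate λ=1/8)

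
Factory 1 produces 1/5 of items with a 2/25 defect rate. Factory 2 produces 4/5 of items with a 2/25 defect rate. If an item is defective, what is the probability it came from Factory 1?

Using Bayes' theorem:
P(F1) = 1/5, P(D|F1) = 2/25
P(F2) = 4/5, P(D|F2) = 2/25
P(D) = P(D|F1)P(F1) + P(D|F2)P(F2)
     = \frac{2}{25}
P(F1|D) = P(D|F1)P(F1) / P(D)
= \frac{1}{5}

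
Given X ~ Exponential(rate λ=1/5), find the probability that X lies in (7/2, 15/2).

P(7/2 < X < 15/2) = ∫_{7/2}^{15/2} f(x) dx
where f(x) = \frac{e^{- \frac{x}{5}}}{5}
= - \frac{1}{e^{\frac{3}{2}}} + e^{- \frac{7}{10}}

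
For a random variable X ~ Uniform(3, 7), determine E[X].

For X ~ Uniform(3, 7), the expected value is:
E[X] = 5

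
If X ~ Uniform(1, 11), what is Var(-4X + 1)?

For X ~ Uniform(1, 11):
Var(X) = \frac{25}{3}
Var(-4X + 1) = (-4)² × Var(X) = 16 × \frac{25}{3} = \frac{400}{3}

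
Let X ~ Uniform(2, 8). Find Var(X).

For X ~ Uniform(2, 8):
Var(X) = 3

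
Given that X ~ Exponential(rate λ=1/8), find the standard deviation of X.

For X ~ Exponential(rate λ=1/8):
Var(X) = 64
SD(X) = √(Var(X)) = √(64) = 8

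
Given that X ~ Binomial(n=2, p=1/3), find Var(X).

For X ~ Binomial(n=2, p=1/3):
Var(X) = \frac{4}{9}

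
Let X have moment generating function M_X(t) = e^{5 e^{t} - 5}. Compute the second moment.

To find E[X^2], compute M^(2)(0):
M^(1)(t) = 5 e^{t} e^{5 e^{t} - 5}
M^(2)(t) = 25 e^{2 t} e^{5 e^{t} - 5} + 5 e^{t} e^{5 e^{t} - 5}
M^(2)(0) = 30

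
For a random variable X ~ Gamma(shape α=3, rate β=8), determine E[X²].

Using the identity E[X²] = Var(X) + (E[X])²:
E[X] = \frac{3}{8}
Var(X) = \frac{3}{64}
E[X²] = \frac{3}{64} + (\frac{3}{8})²
= \frac{3}{16}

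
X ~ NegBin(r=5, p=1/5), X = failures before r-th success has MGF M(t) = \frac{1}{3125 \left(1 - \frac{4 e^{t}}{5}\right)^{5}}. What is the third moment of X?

To find E[X^3], compute M^(3)(0):
M^(1)(t) = \frac{4 e^{t}}{3125 \left(1 - \frac{4 e^{t}}{5}\right)^{6}}
M^(2)(t) = \frac{4 e^{t}}{3125 \left(1 - \frac{4 e^{t}}{5}\right)^{6}} + \frac{96 e^{2 t}}{15625 \left(1 - \frac{4 e^{t}}{5}\right)^{7}}
M^(3)(t) = \frac{4 e^{t}}{3125 \left(1 - \frac{4 e^{t}}{5}\right)^{6}} + \frac{288 e^{2 t}}{15625 \left(1 - \frac{4 e^{t}}{5}\right)^{7}} + \frac{2688 e^{3 t}}{78125 \left(1 - \frac{4 e^{t}}{5}\right)^{8}}
M^(3)(0) = 14900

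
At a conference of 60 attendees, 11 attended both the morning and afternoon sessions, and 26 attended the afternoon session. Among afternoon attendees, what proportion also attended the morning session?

P(A ∩ B) = 11/60
P(B) = 26/60 = 13/30
P(A|B) = P(A ∩ B) / P(B) = (11/60) / (13/30) = 11/26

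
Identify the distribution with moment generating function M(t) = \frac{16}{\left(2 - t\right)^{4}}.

The MGF M(t) = \frac{16}{\left(2 - t\right)^{4}} is the standard form for the Gamma distribution.
Comparing with the known MGF formula identifies: Gamma(shape α=4, rate β=2)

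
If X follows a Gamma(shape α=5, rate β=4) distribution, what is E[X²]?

Using the identity E[X²] = Var(X) + (E[X])²:
E[X] = \frac{5}{4}
Var(X) = \frac{5}{16}
E[X²] = \frac{5}{16} + (\frac{5}{4})²
= \frac{15}{8}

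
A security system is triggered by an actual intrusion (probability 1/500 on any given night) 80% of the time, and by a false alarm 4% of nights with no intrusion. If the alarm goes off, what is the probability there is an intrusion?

Let D = the rare event, + = positive/flagged.
P(D) = 1/500
P(+|D) = 80/100 = 4/5
P(+|D') = 4/100 = 1/25
P(+) = P(+|D)P(D) + P(+|D')P(D')
     = \frac{4}{5} × \frac{1}{500} + \frac{1}{25} × \frac{499}{500}
     = \frac{519}{12500}
P(D|+) = P(+|D)P(D)/P(+) = \frac{20}{519}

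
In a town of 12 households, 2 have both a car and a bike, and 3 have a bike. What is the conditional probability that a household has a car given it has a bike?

P(A ∩ B) = 2/12 = 1/6
P(B) = 3/12 = 1/4
P(A|B) = P(A ∩ B) / P(B) = (1/6) / (1/4) = 2/3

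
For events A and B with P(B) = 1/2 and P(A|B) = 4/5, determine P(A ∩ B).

By definition, P(A|B) = P(A ∩ B) / P(B)
So P(A ∩ B) = P(A|B) × P(B)
= 4/5 × 1/2
= 2/5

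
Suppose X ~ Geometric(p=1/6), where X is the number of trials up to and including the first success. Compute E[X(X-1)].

E[X(X-1)] = E[X² - X] = E[X²] - E[X]
E[X] = 6
E[X²] = Var(X) + (E[X])² = 30 + (6)² = 66
E[X(X-1)] = 66 - 6 = 60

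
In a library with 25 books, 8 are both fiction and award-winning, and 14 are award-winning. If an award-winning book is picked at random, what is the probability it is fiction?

P(A ∩ B) = 8/25
P(B) = 14/25
P(A|B) = P(A ∩ B) / P(B) = (8/25) / (14/25) = 4/7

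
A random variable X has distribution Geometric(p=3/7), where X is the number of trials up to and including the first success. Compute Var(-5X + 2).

For X ~ Geometric(p=3/7), where X is the number of trials up to and including the first success:
Var(X) = \frac{28}{9}
Var(-5X + 2) = (-5)² × Var(X) = 25 × \frac{28}{9} = \frac{700}{9}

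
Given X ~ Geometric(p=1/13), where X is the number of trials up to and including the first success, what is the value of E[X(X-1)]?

E[X(X-1)] = E[X² - X] = E[X²] - E[X]
E[X] = 13
E[X²] = Var(X) + (E[X])² = 156 + (13)² = 325
E[X(X-1)] = 325 - 13 = 312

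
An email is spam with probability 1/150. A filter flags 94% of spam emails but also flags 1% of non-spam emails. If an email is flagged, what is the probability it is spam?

Let D = the rare event, + = positive/flagged.
P(D) = 1/150
P(+|D) = 94/100 = 47/50
P(+|D') = 1/100
P(+) = P(+|D)P(D) + P(+|D')P(D')
     = \frac{47}{50} × \frac{1}{150} + \frac{1}{100} × \frac{149}{150}
     = \frac{81}{5000}
P(D|+) = P(+|D)P(D)/P(+) = \frac{94}{243}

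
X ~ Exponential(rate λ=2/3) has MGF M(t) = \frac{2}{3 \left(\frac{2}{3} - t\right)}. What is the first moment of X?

To find E[X], compute M^(1)(0):
M^(1)(t) = \frac{2}{3 \left(\frac{2}{3} - t\right)^{2}}
M^(1)(0) = \frac{3}{2}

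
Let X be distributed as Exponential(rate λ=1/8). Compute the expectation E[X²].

Using the identity E[X²] = Var(X) + (E[X])²:
E[X] = 8
Var(X) = 64
E[X²] = 64 + (8)²
= 128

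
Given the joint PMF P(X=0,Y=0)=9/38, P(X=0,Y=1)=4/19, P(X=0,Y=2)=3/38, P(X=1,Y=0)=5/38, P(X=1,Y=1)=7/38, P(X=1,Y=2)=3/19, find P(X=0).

P(X=0) = P(X=0,Y=0) + P(X=0,Y=1) + P(X=0,Y=2)
= 9/38 + 4/19 + 3/38
= 10/19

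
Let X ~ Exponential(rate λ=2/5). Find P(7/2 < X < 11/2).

P(7/2 < X < 11/2) = ∫_{7/2}^{11/2} f(x) dx
where f(x) = \frac{2 e^{- \frac{2 x}{5}}}{5}
= - \frac{1 - e^{\frac{4}{5}}}{e^{\frac{11}{5}}}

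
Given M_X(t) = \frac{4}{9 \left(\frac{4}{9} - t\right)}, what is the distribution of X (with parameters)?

The MGF M(t) = \frac{4}{9 \left(\frac{4}{9} - t\right)} is the standard form for the Exponential distribution.
Comparing with the known MGF formula identifies: Exponential(rate λ=4/9)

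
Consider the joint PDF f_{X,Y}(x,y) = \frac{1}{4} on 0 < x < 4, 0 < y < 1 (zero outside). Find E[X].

f_X(x) = ∫_0^1 \frac{1}{4} dy = \frac{1}{4}
E[X] = ∫_0^4 x × (\frac{1}{4}) dx = 2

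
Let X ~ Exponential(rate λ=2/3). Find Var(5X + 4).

For X ~ Exponential(rate λ=2/3):
Var(X) = \frac{9}{4}
Var(5X + 4) = (5)² × Var(X) = 25 × \frac{9}{4} = \frac{225}{4}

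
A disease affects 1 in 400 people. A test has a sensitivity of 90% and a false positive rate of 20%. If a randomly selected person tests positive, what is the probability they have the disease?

Let D = the rare event, + = positive/flagged.
P(D) = 1/400
P(+|D) = 90/100 = 9/10
P(+|D') = 20/100 = 1/5
P(+) = P(+|D)P(D) + P(+|D')P(D')
     = \frac{9}{10} × \frac{1}{400} + \frac{1}{5} × \frac{399}{400}
     = \frac{807}{4000}
P(D|+) = P(+|D)P(D)/P(+) = \frac{3}{269}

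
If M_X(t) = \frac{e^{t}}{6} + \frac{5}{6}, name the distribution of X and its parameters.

The MGF M(t) = \frac{e^{t}}{6} + \frac{5}{6} is the standard form for the Bernoulli distribution.
Comparing with the known MGF formula identifies: Bernoulli(p=1/6)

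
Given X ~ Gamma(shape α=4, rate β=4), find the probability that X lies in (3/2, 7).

P(3/2 < X < 7) = ∫_{3/2}^{7} f(x) dx
where f(x) = \frac{128 x^{3} e^{- 4 x}}{3}
= \frac{-12239 + 183 e^{22}}{3 e^{28}}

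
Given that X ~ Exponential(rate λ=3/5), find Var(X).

For X ~ Exponential(rate λ=3/5):
Var(X) = \frac{25}{9}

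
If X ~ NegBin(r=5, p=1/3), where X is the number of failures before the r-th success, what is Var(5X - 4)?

For X ~ NegBin(r=5, p=1/3), where X is the number of failures before the r-th success:
Var(X) = 30
Var(5X - 4) = (5)² × Var(X) = 25 × 30 = 750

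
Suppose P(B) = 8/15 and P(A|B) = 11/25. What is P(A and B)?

By definition, P(A|B) = P(A ∩ B) / P(B)
So P(A ∩ B) = P(A|B) × P(B)
= 11/25 × 8/15
= 88/375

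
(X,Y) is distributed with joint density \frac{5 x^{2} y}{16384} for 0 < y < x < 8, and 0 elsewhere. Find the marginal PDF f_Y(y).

f_Y(y) = ∫_y^8 \frac{5 x^{2} y}{16384} dx = \frac{5 y \left(512 - y^{3}\right)}{49152}
for 0 < y < 8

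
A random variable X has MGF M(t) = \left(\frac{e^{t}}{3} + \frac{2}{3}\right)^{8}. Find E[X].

To find E[X], compute M^(1)(0):
M^(1)(t) = \frac{8 \left(\frac{e^{t}}{3} + \frac{2}{3}\right)^{7} e^{t}}{3}
M^(1)(0) = \frac{8}{3}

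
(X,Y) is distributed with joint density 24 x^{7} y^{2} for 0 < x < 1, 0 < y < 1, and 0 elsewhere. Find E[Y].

E[Y] = ∫_0^1 ∫_0^1 y × f(x,y) dx dy
= \frac{3}{4}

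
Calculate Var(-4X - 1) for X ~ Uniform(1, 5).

For X ~ Uniform(1, 5):
Var(X) = \frac{4}{3}
Var(-4X - 1) = (-4)² × Var(X) = 16 × \frac{4}{3} = \frac{64}{3}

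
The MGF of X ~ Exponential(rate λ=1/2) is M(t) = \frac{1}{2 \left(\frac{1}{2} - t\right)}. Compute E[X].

To find E[X], compute M^(1)(0):
M^(1)(t) = \frac{1}{2 \left(\frac{1}{2} - t\right)^{2}}
M^(1)(0) = 2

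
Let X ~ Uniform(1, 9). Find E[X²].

Using the identity E[X²] = Var(X) + (E[X])²:
E[X] = 5
Var(X) = \frac{16}{3}
E[X²] = \frac{16}{3} + (5)²
= \frac{91}{3}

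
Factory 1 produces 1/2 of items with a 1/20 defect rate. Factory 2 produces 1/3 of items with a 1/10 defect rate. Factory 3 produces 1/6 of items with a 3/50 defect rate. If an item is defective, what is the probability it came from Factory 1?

Using Bayes' theorem:
P(F1) = 1/2, P(D|F1) = 1/20
P(F2) = 1/3, P(D|F2) = 1/10
P(F3) = 1/6, P(D|F3) = 3/50
P(D) = P(D|F1)P(F1) + P(D|F2)P(F2) + P(D|F3)P(F3)
     = \frac{41}{600}
P(F1|D) = P(D|F1)P(F1) / P(D)
= \frac{15}{41}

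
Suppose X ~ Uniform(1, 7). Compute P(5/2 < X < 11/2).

P(5/2 < X < 11/2) = ∫_{5/2}^{11/2} f(x) dx
where f(x) = \frac{1}{6}
= \frac{1}{2}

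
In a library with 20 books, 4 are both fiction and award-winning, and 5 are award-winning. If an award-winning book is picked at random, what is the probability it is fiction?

P(A ∩ B) = 4/20 = 1/5
P(B) = 5/20 = 1/4
P(A|B) = P(A ∩ B) / P(B) = (1/5) / (1/4) = 4/5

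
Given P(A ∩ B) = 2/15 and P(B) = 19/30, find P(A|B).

P(A|B) = P(A ∩ B) / P(B)
= (2/15) / (19/30)
= 4/19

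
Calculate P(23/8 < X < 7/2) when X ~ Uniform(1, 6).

P(23/8 < X < 7/2) = ∫_{23/8}^{7/2} f(x) dx
where f(x) = \frac{1}{5}
= \frac{1}{8}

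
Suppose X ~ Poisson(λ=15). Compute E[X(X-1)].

E[X(X-1)] = E[X² - X] = E[X²] - E[X]
E[X] = 15
E[X²] = Var(X) + (E[X])² = 15 + (15)² = 240
E[X(X-1)] = 240 - 15 = 225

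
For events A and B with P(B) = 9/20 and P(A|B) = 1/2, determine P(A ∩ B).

By definition, P(A|B) = P(A ∩ B) / P(B)
So P(A ∩ B) = P(A|B) × P(B)
= 1/2 × 9/20
= 9/40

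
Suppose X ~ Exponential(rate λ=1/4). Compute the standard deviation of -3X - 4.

For X ~ Exponential(rate λ=1/4):
Var(X) = 16
SD(X) = √(Var(X)) = √(16) = 4
SD(-3X - 4) = |-3| × SD(X) = 3 × 4 = 12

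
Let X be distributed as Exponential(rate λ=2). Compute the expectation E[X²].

Using the identity E[X²] = Var(X) + (E[X])²:
E[X] = \frac{1}{2}
Var(X) = \frac{1}{4}
E[X²] = \frac{1}{4} + (\frac{1}{2})²
= \frac{1}{2}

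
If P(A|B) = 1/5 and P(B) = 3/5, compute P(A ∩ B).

By definition, P(A|B) = P(A ∩ B) / P(B)
So P(A ∩ B) = P(A|B) × P(B)
= 1/5 × 3/5
= 3/25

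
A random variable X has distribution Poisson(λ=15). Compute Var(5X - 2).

For X ~ Poisson(λ=15):
Var(X) = 15
Var(5X - 2) = (5)² × Var(X) = 25 × 15 = 375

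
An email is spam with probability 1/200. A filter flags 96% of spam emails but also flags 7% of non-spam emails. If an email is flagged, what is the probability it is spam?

Let D = the rare event, + = positive/flagged.
P(D) = 1/200
P(+|D) = 96/100 = 24/25
P(+|D') = 7/100
P(+) = P(+|D)P(D) + P(+|D')P(D')
     = \frac{24}{25} × \frac{1}{200} + \frac{7}{100} × \frac{199}{200}
     = \frac{1489}{20000}
P(D|+) = P(+|D)P(D)/P(+) = \frac{96}{1489}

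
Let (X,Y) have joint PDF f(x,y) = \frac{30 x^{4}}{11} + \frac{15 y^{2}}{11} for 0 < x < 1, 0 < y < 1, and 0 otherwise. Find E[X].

E[X] = ∫_0^1 ∫_0^1 x × f(x,y) dy dx
= ∫_0^1 ∫_0^1 x × (\frac{30 x^{4}}{11} + \frac{15 y^{2}}{11}) dy dx
= \frac{15}{22}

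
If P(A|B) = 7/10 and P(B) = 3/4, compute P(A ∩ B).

By definition, P(A|B) = P(A ∩ B) / P(B)
So P(A ∩ B) = P(A|B) × P(B)
= 7/10 × 3/4
= 21/40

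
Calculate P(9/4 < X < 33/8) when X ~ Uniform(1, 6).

P(9/4 < X < 33/8) = ∫_{9/4}^{33/8} f(x) dx
where f(x) = \frac{1}{5}
= \frac{3}{8}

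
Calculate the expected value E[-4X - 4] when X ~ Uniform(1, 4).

For X ~ Uniform(1, 4):
E[X] = \frac{5}{2}
E[-4X - 4] = -4 × E[X] - 4 = -14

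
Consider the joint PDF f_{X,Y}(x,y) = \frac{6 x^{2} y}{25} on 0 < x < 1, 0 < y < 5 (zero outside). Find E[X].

f_X(x) = ∫_0^5 \frac{6 x^{2} y}{25} dy = 3 x^{2}
E[X] = ∫_0^1 x × (3 x^{2}) dx = \frac{3}{4}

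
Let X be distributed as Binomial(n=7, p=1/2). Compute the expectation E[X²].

Using the identity E[X²] = Var(X) + (E[X])²:
E[X] = \frac{7}{2}
Var(X) = \frac{7}{4}
E[X²] = \frac{7}{4} + (\frac{7}{2})²
= 14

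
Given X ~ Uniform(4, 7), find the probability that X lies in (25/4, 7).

P(25/4 < X < 7) = ∫_{25/4}^{7} f(x) dx
where f(x) = \frac{1}{3}
= \frac{1}{4}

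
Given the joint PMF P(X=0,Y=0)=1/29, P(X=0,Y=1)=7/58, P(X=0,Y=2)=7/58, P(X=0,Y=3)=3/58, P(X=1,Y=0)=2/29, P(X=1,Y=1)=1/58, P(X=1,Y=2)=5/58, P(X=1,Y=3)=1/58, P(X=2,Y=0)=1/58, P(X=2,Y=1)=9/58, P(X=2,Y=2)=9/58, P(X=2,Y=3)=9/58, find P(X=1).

P(X=1) = P(X=1,Y=0) + P(X=1,Y=1) + P(X=1,Y=2) + P(X=1,Y=3)
= 2/29 + 1/58 + 5/58 + 1/58
= 11/58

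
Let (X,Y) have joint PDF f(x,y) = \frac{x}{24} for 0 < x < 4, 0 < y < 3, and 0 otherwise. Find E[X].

f_X(x) = ∫_0^3 \frac{x}{24} dy = \frac{x}{8}
E[X] = ∫_0^4 x × (\frac{x}{8}) dx = \frac{8}{3}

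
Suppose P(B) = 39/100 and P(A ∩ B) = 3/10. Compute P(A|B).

P(A|B) = P(A ∩ B) / P(B)
= (3/10) / (39/100)
= 10/13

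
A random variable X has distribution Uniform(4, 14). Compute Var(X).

For X ~ Uniform(4, 14):
Var(X) = \frac{25}{3}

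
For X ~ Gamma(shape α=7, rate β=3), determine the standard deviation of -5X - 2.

For X ~ Gamma(shape α=7, rate β=3):
Var(X) = \frac{7}{9}
SD(X) = √(Var(X)) = √(\frac{7}{9}) = \frac{\sqrt{7}}{3}
SD(-5X - 2) = |-5| × SD(X) = 5 × \frac{\sqrt{7}}{3} = \frac{5 \sqrt{7}}{3}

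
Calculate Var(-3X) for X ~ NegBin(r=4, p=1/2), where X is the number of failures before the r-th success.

For X ~ NegBin(r=4, p=1/2), where X is the number of failures before the r-th success:
Var(X) = 8
Var(-3X) = (-3)² × Var(X) = 9 × 8 = 72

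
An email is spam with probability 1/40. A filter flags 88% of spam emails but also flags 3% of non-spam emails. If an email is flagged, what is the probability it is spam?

Let D = the rare event, + = positive/flagged.
P(D) = 1/40
P(+|D) = 88/100 = 22/25
P(+|D') = 3/100
P(+) = P(+|D)P(D) + P(+|D')P(D')
     = \frac{22}{25} × \frac{1}{40} + \frac{3}{100} × \frac{39}{40}
     = \frac{41}{800}
P(D|+) = P(+|D)P(D)/P(+) = \frac{88}{205}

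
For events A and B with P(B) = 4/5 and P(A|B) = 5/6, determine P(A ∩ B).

By definition, P(A|B) = P(A ∩ B) / P(B)
So P(A ∩ B) = P(A|B) × P(B)
= 5/6 × 4/5
= 2/3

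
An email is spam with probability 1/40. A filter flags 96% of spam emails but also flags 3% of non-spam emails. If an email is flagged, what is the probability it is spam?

Let D = the rare event, + = positive/flagged.
P(D) = 1/40
P(+|D) = 96/100 = 24/25
P(+|D') = 3/100
P(+) = P(+|D)P(D) + P(+|D')P(D')
     = \frac{24}{25} × \frac{1}{40} + \frac{3}{100} × \frac{39}{40}
     = \frac{213}{4000}
P(D|+) = P(+|D)P(D)/P(+) = \frac{32}{71}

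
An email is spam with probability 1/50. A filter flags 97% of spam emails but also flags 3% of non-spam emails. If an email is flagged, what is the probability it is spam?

Let D = the rare event, + = positive/flagged.
P(D) = 1/50
P(+|D) = 97/100
P(+|D') = 3/100
P(+) = P(+|D)P(D) + P(+|D')P(D')
     = \frac{97}{100} × \frac{1}{50} + \frac{3}{100} × \frac{49}{50}
     = \frac{61}{1250}
P(D|+) = P(+|D)P(D)/P(+) = \frac{97}{244}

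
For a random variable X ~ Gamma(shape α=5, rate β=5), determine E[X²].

Using the identity E[X²] = Var(X) + (E[X])²:
E[X] = 1
Var(X) = \frac{1}{5}
E[X²] = \frac{1}{5} + (1)²
= \frac{6}{5}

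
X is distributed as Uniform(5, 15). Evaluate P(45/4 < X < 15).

P(45/4 < X < 15) = ∫_{45/4}^{15} f(x) dx
where f(x) = \frac{1}{10}
= \frac{3}{8}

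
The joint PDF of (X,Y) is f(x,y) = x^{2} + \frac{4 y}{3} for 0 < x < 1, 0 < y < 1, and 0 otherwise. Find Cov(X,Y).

E[XY] = ∫∫ xy × f(x,y) dx dy = \frac{25}{72}
E[X] = \frac{7}{12}
E[Y] = \frac{11}{18}
Cov(X,Y) = E[XY] - E[X]E[Y] = - \frac{1}{108}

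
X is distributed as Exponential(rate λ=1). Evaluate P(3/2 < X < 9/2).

P(3/2 < X < 9/2) = ∫_{3/2}^{9/2} f(x) dx
where f(x) = e^{- x}
= - \frac{1 - e^{3}}{e^{\frac{9}{2}}}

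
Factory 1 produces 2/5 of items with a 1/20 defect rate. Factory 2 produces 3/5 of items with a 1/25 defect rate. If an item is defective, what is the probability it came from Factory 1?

Using Bayes' theorem:
P(F1) = 2/5, P(D|F1) = 1/20
P(F2) = 3/5, P(D|F2) = 1/25
P(D) = P(D|F1)P(F1) + P(D|F2)P(F2)
     = \frac{11}{250}
P(F1|D) = P(D|F1)P(F1) / P(D)
= \frac{5}{11}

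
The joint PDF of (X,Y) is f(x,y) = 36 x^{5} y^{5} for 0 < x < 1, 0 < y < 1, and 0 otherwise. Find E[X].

E[X] = ∫_0^1 ∫_0^1 x × f(x,y) dy dx
= ∫_0^1 ∫_0^1 x × (36 x^{5} y^{5}) dy dx
= \frac{6}{7}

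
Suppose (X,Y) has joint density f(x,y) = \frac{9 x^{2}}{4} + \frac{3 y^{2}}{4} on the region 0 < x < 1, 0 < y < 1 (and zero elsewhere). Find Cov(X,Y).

E[XY] = ∫∫ xy × f(x,y) dx dy = \frac{3}{8}
E[X] = \frac{11}{16}
E[Y] = \frac{9}{16}
Cov(X,Y) = E[XY] - E[X]E[Y] = - \frac{3}{256}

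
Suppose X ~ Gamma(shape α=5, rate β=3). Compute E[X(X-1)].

E[X(X-1)] = E[X² - X] = E[X²] - E[X]
E[X] = \frac{5}{3}
E[X²] = Var(X) + (E[X])² = \frac{5}{9} + (\frac{5}{3})² = \frac{10}{3}
E[X(X-1)] = \frac{10}{3} - \frac{5}{3} = \frac{5}{3}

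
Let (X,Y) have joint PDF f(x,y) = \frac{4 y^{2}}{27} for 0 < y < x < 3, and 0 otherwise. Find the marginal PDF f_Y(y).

f_Y(y) = ∫_y^3 \frac{4 y^{2}}{27} dx = \frac{4 y^{2} \left(3 - y\right)}{27}
for 0 < y < 3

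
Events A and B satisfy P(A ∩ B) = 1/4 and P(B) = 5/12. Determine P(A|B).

P(A|B) = P(A ∩ B) / P(B)
= (1/4) / (5/12)
= 3/5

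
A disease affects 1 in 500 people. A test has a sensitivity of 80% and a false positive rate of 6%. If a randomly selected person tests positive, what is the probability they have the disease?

Let D = the rare event, + = positive/flagged.
P(D) = 1/500
P(+|D) = 80/100 = 4/5
P(+|D') = 6/100 = 3/50
P(+) = P(+|D)P(D) + P(+|D')P(D')
     = \frac{4}{5} × \frac{1}{500} + \frac{3}{50} × \frac{499}{500}
     = \frac{1537}{25000}
P(D|+) = P(+|D)P(D)/P(+) = \frac{40}{1537}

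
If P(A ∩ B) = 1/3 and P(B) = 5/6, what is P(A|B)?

P(A|B) = P(A ∩ B) / P(B)
= (1/3) / (5/6)
= 2/5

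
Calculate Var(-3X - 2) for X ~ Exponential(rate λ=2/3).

For X ~ Exponential(rate λ=2/3):
Var(X) = \frac{9}{4}
Var(-3X - 2) = (-3)² × Var(X) = 9 × \frac{9}{4} = \frac{81}{4}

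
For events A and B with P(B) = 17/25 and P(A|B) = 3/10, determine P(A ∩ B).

By definition, P(A|B) = P(A ∩ B) / P(B)
So P(A ∩ B) = P(A|B) × P(B)
= 3/10 × 17/25
= 51/250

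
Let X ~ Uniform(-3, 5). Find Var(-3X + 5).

For X ~ Uniform(-3, 5):
Var(X) = \frac{16}{3}
Var(-3X + 5) = (-3)² × Var(X) = 9 × \frac{16}{3} = 48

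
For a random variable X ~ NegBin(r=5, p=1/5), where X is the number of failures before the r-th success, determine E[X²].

Using the identity E[X²] = Var(X) + (E[X])²:
E[X] = 20
Var(X) = 100
E[X²] = 100 + (20)²
= 500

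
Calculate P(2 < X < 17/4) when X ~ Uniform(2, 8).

P(2 < X < 17/4) = ∫_{2}^{17/4} f(x) dx
where f(x) = \frac{1}{6}
= \frac{3}{8}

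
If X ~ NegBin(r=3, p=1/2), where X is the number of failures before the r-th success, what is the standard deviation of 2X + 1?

For X ~ NegBin(r=3, p=1/2), where X is the number of failures before the r-th success:
Var(X) = 6
SD(X) = √(Var(X)) = √(6) = \sqrt{6}
SD(2X + 1) = |2| × SD(X) = 2 × \sqrt{6} = 2 \sqrt{6}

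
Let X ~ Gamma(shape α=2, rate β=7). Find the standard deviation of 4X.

For X ~ Gamma(shape α=2, rate β=7):
Var(X) = \frac{2}{49}
SD(X) = √(Var(X)) = √(\frac{2}{49}) = \frac{\sqrt{2}}{7}
SD(4X) = |4| × SD(X) = 4 × \frac{\sqrt{2}}{7} = \frac{4 \sqrt{2}}{7}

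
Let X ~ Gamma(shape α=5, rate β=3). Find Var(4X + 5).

For X ~ Gamma(shape α=5, rate β=3):
Var(X) = \frac{5}{9}
Var(4X + 5) = (4)² × Var(X) = 16 × \frac{5}{9} = \frac{80}{9}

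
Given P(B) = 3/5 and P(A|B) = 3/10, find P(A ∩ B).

By definition, P(A|B) = P(A ∩ B) / P(B)
So P(A ∩ B) = P(A|B) × P(B)
= 3/10 × 3/5
= 9/50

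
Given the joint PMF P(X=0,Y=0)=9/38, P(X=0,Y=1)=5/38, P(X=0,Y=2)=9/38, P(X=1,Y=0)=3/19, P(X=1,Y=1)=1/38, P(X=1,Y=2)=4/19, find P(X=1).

P(X=1) = P(X=1,Y=0) + P(X=1,Y=1) + P(X=1,Y=2)
= 3/19 + 1/38 + 4/19
= 15/38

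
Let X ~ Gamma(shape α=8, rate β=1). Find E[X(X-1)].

E[X(X-1)] = E[X² - X] = E[X²] - E[X]
E[X] = 8
E[X²] = Var(X) + (E[X])² = 8 + (8)² = 72
E[X(X-1)] = 72 - 8 = 64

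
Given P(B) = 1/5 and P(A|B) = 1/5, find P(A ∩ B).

By definition, P(A|B) = P(A ∩ B) / P(B)
So P(A ∩ B) = P(A|B) × P(B)
= 1/5 × 1/5
= 1/25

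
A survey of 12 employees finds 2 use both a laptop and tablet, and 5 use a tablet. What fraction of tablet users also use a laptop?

P(A ∩ B) = 2/12 = 1/6
P(B) = 5/12
P(A|B) = P(A ∩ B) / P(B) = (1/6) / (5/12) = 2/5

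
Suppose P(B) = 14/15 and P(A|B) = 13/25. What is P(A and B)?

By definition, P(A|B) = P(A ∩ B) / P(B)
So P(A ∩ B) = P(A|B) × P(B)
= 13/25 × 14/15
= 182/375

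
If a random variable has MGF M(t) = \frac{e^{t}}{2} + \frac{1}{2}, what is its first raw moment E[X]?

To find E[X], compute M^(1)(0):
M^(1)(t) = \frac{e^{t}}{2}
M^(1)(0) = \frac{1}{2}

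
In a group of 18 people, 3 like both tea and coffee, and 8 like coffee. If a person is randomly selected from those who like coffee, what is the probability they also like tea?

P(A ∩ B) = 3/18 = 1/6
P(B) = 8/18 = 4/9
P(A|B) = P(A ∩ B) / P(B) = (1/6) / (4/9) = 3/8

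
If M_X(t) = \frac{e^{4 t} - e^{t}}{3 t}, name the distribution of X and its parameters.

The MGF M(t) = \frac{e^{4 t} - e^{t}}{3 t} is the standard form for the Uniform distribution.
Comparing with the known MGF formula identifies: Uniform(1, 4)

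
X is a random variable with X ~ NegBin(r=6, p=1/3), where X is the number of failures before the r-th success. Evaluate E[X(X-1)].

E[X(X-1)] = E[X² - X] = E[X²] - E[X]
E[X] = 12
E[X²] = Var(X) + (E[X])² = 36 + (12)² = 180
E[X(X-1)] = 180 - 12 = 168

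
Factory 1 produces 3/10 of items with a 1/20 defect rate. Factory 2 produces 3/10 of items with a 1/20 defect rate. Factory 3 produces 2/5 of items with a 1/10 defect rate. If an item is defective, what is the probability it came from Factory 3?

Using Bayes' theorem:
P(F1) = 3/10, P(D|F1) = 1/20
P(F2) = 3/10, P(D|F2) = 1/20
P(F3) = 2/5, P(D|F3) = 1/10
P(D) = P(D|F1)P(F1) + P(D|F2)P(F2) + P(D|F3)P(F3)
     = \frac{7}{100}
P(F3|D) = P(D|F3)P(F3) / P(D)
= \frac{4}{7}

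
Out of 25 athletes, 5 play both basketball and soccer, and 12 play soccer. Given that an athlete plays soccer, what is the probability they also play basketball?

P(A ∩ B) = 5/25 = 1/5
P(B) = 12/25
P(A|B) = P(A ∩ B) / P(B) = (1/5) / (12/25) = 5/12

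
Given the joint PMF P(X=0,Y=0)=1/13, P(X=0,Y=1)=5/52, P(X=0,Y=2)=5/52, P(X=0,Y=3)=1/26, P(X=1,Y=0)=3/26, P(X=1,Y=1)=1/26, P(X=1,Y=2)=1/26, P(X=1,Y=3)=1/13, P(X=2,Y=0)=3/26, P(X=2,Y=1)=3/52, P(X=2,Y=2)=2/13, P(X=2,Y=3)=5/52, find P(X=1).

P(X=1) = P(X=1,Y=0) + P(X=1,Y=1) + P(X=1,Y=2) + P(X=1,Y=3)
= 3/26 + 1/26 + 1/26 + 1/13
= 7/26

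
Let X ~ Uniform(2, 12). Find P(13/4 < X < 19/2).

P(13/4 < X < 19/2) = ∫_{13/4}^{19/2} f(x) dx
where f(x) = \frac{1}{10}
= \frac{5}{8}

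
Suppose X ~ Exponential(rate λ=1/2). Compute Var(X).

For X ~ Exponential(rate λ=1/2):
Var(X) = 4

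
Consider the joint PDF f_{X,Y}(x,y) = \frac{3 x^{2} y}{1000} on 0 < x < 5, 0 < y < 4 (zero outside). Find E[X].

f_X(x) = ∫_0^4 \frac{3 x^{2} y}{1000} dy = \frac{3 x^{2}}{125}
E[X] = ∫_0^5 x × (\frac{3 x^{2}}{125}) dx = \frac{15}{4}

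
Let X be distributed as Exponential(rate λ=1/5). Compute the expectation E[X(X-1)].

E[X(X-1)] = E[X² - X] = E[X²] - E[X]
E[X] = 5
E[X²] = Var(X) + (E[X])² = 25 + (5)² = 50
E[X(X-1)] = 50 - 5 = 45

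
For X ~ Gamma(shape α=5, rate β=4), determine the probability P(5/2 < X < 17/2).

P(5/2 < X < 17/2) = ∫_{5/2}^{17/2} f(x) dx
where f(x) = \frac{128 x^{4} e^{- 4 x}}{3}
= \frac{-188533 + 1933 e^{24}}{3 e^{34}}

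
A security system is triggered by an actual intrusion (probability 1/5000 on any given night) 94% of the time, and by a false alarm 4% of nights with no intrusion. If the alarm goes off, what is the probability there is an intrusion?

Let D = the rare event, + = positive/flagged.
P(D) = 1/5000
P(+|D) = 94/100 = 47/50
P(+|D') = 4/100 = 1/25
P(+) = P(+|D)P(D) + P(+|D')P(D')
     = \frac{47}{50} × \frac{1}{5000} + \frac{1}{25} × \frac{4999}{5000}
     = \frac{2009}{50000}
P(D|+) = P(+|D)P(D)/P(+) = \frac{47}{10045}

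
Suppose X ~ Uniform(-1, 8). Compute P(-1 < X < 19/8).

P(-1 < X < 19/8) = ∫_{-1}^{19/8} f(x) dx
where f(x) = \frac{1}{9}
= \frac{3}{8}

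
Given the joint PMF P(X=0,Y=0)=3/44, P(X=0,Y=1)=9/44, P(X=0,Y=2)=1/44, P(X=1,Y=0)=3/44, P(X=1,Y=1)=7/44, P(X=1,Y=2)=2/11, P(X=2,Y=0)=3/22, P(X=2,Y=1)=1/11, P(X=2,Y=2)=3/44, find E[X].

First find marginal of X:
P(X=0) = 13/44
P(X=1) = 9/22
P(X=2) = 13/44
E[X] = 0 × 13/44 + 1 × 9/22 + 2 × 13/44 = 1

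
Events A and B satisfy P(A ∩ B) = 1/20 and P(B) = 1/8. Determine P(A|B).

P(A|B) = P(A ∩ B) / P(B)
= (1/20) / (1/8)
= 2/5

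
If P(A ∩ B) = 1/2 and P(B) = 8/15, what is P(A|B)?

P(A|B) = P(A ∩ B) / P(B)
= (1/2) / (8/15)
= 15/16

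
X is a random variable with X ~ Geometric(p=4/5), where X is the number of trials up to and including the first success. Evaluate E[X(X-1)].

E[X(X-1)] = E[X² - X] = E[X²] - E[X]
E[X] = \frac{5}{4}
E[X²] = Var(X) + (E[X])² = \frac{5}{16} + (\frac{5}{4})² = \frac{15}{8}
E[X(X-1)] = \frac{15}{8} - \frac{5}{4} = \frac{5}{8}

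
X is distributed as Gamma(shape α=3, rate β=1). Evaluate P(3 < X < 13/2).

P(3 < X < 13/2) = ∫_{3}^{13/2} f(x) dx
where f(x) = \frac{x^{2} e^{- x}}{2}
= - \frac{229}{8 e^{\frac{13}{2}}} + \frac{17}{2 e^{3}}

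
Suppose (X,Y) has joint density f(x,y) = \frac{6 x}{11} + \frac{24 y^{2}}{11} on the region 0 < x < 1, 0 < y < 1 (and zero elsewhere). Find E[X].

E[X] = ∫_0^1 ∫_0^1 x × f(x,y) dy dx
= ∫_0^1 ∫_0^1 x × (\frac{6 x}{11} + \frac{24 y^{2}}{11}) dy dx
= \frac{6}{11}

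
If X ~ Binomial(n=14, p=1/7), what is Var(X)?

For X ~ Binomial(n=14, p=1/7):
Var(X) = \frac{12}{7}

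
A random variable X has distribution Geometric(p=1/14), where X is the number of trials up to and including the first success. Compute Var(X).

For X ~ Geometric(p=1/14), where X is the number of trials up to and including the first success:
Var(X) = 182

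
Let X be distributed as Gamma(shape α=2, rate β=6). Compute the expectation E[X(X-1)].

E[X(X-1)] = E[X² - X] = E[X²] - E[X]
E[X] = \frac{1}{3}
E[X²] = Var(X) + (E[X])² = \frac{1}{18} + (\frac{1}{3})² = \frac{1}{6}
E[X(X-1)] = \frac{1}{6} - \frac{1}{3} = - \frac{1}{6}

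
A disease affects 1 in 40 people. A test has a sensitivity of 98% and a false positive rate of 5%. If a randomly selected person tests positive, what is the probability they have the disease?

Let D = the rare event, + = positive/flagged.
P(D) = 1/40
P(+|D) = 98/100 = 49/50
P(+|D') = 5/100 = 1/20
P(+) = P(+|D)P(D) + P(+|D')P(D')
     = \frac{49}{50} × \frac{1}{40} + \frac{1}{20} × \frac{39}{40}
     = \frac{293}{4000}
P(D|+) = P(+|D)P(D)/P(+) = \frac{98}{293}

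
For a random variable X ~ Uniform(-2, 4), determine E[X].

For X ~ Uniform(-2, 4), the expected value is:
E[X] = 1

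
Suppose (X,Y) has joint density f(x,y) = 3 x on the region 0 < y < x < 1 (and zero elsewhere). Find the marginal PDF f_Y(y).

f_Y(y) = ∫_y^1 3 x dx = \frac{3}{2} - \frac{3 y^{2}}{2}
for 0 < y < 1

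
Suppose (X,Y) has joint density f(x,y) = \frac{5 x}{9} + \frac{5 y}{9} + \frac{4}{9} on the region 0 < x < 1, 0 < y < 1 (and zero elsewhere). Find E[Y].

E[Y] = ∫_0^1 ∫_0^1 y × f(x,y) dx dy
= \frac{59}{108}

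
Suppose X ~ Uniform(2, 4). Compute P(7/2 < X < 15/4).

P(7/2 < X < 15/4) = ∫_{7/2}^{15/4} f(x) dx
where f(x) = \frac{1}{2}
= \frac{1}{8}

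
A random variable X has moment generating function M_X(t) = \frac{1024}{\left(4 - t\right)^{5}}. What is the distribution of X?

The MGF M(t) = \frac{1024}{\left(4 - t\right)^{5}} is the standard form for the Gamma distribution.
Comparing with the known MGF formula identifies: Gamma(shape α=5, rate β=4)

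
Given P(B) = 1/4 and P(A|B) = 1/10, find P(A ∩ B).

By definition, P(A|B) = P(A ∩ B) / P(B)
So P(A ∩ B) = P(A|B) × P(B)
= 1/10 × 1/4
= 1/40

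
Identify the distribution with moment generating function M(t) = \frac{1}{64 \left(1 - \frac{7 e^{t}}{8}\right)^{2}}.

The MGF M(t) = \frac{1}{64 \left(1 - \frac{7 e^{t}}{8}\right)^{2}} is the standard form for the NegativeBinomial distribution.
Comparing with the known MGF formula identifies: NegBin(r=2, p=1/8), X = failures before r-th success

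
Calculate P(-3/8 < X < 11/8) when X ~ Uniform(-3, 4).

P(-3/8 < X < 11/8) = ∫_{-3/8}^{11/8} f(x) dx
where f(x) = \frac{1}{7}
= \frac{1}{4}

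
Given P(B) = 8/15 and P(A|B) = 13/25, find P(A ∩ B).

By definition, P(A|B) = P(A ∩ B) / P(B)
So P(A ∩ B) = P(A|B) × P(B)
= 13/25 × 8/15
= 104/375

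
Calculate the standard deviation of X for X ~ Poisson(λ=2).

For X ~ Poisson(λ=2):
Var(X) = 2
SD(X) = √(Var(X)) = √(2) = \sqrt{2}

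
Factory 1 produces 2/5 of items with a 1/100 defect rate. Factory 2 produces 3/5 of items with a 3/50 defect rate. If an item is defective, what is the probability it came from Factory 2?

Using Bayes' theorem:
P(F1) = 2/5, P(D|F1) = 1/100
P(F2) = 3/5, P(D|F2) = 3/50
P(D) = P(D|F1)P(F1) + P(D|F2)P(F2)
     = \frac{1}{25}
P(F2|D) = P(D|F2)P(F2) / P(D)
= \frac{9}{10}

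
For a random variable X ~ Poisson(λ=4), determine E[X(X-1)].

E[X(X-1)] = E[X² - X] = E[X²] - E[X]
E[X] = 4
E[X²] = Var(X) + (E[X])² = 4 + (4)² = 20
E[X(X-1)] = 20 - 4 = 16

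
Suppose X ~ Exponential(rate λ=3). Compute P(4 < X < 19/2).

P(4 < X < 19/2) = ∫_{4}^{19/2} f(x) dx
where f(x) = 3 e^{- 3 x}
= - \frac{1}{e^{\frac{57}{2}}} + e^{-12}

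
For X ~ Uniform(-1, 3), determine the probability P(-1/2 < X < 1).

P(-1/2 < X < 1) = ∫_{-1/2}^{1} f(x) dx
where f(x) = \frac{1}{4}
= \frac{3}{8}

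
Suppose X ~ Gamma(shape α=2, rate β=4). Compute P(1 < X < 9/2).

P(1 < X < 9/2) = ∫_{1}^{9/2} f(x) dx
where f(x) = 16 x e^{- 4 x}
= \frac{-19 + 5 e^{14}}{e^{18}}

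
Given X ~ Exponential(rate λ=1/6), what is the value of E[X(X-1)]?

E[X(X-1)] = E[X² - X] = E[X²] - E[X]
E[X] = 6
E[X²] = Var(X) + (E[X])² = 36 + (6)² = 72
E[X(X-1)] = 72 - 6 = 66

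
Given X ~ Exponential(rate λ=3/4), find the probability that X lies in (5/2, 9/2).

P(5/2 < X < 9/2) = ∫_{5/2}^{9/2} f(x) dx
where f(x) = \frac{3 e^{- \frac{3 x}{4}}}{4}
= - \frac{1 - e^{\frac{3}{2}}}{e^{\frac{27}{8}}}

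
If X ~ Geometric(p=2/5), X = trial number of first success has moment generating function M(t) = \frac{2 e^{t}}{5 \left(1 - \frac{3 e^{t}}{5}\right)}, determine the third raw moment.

To find E[X^3], compute M^(3)(0):
M^(1)(t) = \frac{2 e^{t}}{5 \left(1 - \frac{3 e^{t}}{5}\right)} + \frac{6 e^{2 t}}{25 \left(1 - \frac{3 e^{t}}{5}\right)^{2}}
M^(2)(t) = \frac{2 e^{t}}{5 \left(1 - \frac{3 e^{t}}{5}\right)} + \frac{18 e^{2 t}}{25 \left(1 - \frac{3 e^{t}}{5}\right)^{2}} + \frac{36 e^{3 t}}{125 \left(1 - \frac{3 e^{t}}{5}\right)^{3}}
M^(3)(t) = \frac{2 e^{t}}{5 \left(1 - \frac{3 e^{t}}{5}\right)} + \frac{42 e^{2 t}}{25 \left(1 - \frac{3 e^{t}}{5}\right)^{2}} + \frac{216 e^{3 t}}{125 \left(1 - \frac{3 e^{t}}{5}\right)^{3}} + \frac{324 e^{4 t}}{625 \left(1 - \frac{3 e^{t}}{5}\right)^{4}}
M^(3)(0) = \frac{235}{4}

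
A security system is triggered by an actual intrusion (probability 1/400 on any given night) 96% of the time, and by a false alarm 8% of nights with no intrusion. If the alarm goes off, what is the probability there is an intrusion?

Let D = the rare event, + = positive/flagged.
P(D) = 1/400
P(+|D) = 96/100 = 24/25
P(+|D') = 8/100 = 2/25
P(+) = P(+|D)P(D) + P(+|D')P(D')
     = \frac{24}{25} × \frac{1}{400} + \frac{2}{25} × \frac{399}{400}
     = \frac{411}{5000}
P(D|+) = P(+|D)P(D)/P(+) = \frac{4}{137}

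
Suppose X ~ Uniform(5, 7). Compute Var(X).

For X ~ Uniform(5, 7):
Var(X) = \frac{1}{3}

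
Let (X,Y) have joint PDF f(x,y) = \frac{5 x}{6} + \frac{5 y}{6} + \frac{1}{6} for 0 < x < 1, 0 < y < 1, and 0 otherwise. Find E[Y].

E[Y] = ∫_0^1 ∫_0^1 y × f(x,y) dx dy
= \frac{41}{72}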